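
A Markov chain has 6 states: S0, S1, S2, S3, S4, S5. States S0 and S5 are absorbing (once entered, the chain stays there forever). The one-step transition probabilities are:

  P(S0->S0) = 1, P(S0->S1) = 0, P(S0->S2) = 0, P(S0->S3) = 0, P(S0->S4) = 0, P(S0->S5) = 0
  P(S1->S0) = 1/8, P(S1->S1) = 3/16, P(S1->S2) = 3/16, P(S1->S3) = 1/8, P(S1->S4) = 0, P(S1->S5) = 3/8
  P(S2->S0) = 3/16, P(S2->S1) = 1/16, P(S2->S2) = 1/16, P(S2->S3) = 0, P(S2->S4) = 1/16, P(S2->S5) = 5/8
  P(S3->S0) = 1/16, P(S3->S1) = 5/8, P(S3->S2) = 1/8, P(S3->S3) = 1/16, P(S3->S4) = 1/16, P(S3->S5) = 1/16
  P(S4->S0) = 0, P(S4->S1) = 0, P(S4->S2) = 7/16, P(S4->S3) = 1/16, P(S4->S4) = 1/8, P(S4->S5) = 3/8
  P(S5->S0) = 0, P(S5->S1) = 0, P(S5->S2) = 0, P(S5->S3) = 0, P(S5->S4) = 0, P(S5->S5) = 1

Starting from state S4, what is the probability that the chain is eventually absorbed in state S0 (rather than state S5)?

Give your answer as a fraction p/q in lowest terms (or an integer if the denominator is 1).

Let a_i = P(absorbed in S0 | start in state i).
Boundary conditions: a_S0 = 1, a_S5 = 0.
For each transient state i, a_i = sum_j P(i->j) * a_j:
  a_S1 = 1/8*a_S0 + 3/16*a_S1 + 3/16*a_S2 + 1/8*a_S3 + 0*a_S4 + 3/8*a_S5
  a_S2 = 3/16*a_S0 + 1/16*a_S1 + 1/16*a_S2 + 0*a_S3 + 1/16*a_S4 + 5/8*a_S5
  a_S3 = 1/16*a_S0 + 5/8*a_S1 + 1/8*a_S2 + 1/16*a_S3 + 1/16*a_S4 + 1/16*a_S5
  a_S4 = 0*a_S0 + 0*a_S1 + 7/16*a_S2 + 1/16*a_S3 + 1/8*a_S4 + 3/8*a_S5

Substituting a_S0 = 1 and a_S5 = 0, rearrange to (I - Q) a = r where r[i] = P(i -> S0):
  [13/16, -3/16, -1/8, 0] . (a_S1, a_S2, a_S3, a_S4) = 1/8
  [-1/16, 15/16, 0, -1/16] . (a_S1, a_S2, a_S3, a_S4) = 3/16
  [-5/8, -1/8, 15/16, -1/16] . (a_S1, a_S2, a_S3, a_S4) = 1/16
  [0, -7/16, -1/16, 7/8] . (a_S1, a_S2, a_S3, a_S4) = 0

Solving yields:
  a_S1 = 8556/34577
  a_S2 = 7790/34577
  a_S3 = 9352/34577
  a_S4 = 4563/34577

Starting state is S4, so the absorption probability is a_S4 = 4563/34577.

Answer: 4563/34577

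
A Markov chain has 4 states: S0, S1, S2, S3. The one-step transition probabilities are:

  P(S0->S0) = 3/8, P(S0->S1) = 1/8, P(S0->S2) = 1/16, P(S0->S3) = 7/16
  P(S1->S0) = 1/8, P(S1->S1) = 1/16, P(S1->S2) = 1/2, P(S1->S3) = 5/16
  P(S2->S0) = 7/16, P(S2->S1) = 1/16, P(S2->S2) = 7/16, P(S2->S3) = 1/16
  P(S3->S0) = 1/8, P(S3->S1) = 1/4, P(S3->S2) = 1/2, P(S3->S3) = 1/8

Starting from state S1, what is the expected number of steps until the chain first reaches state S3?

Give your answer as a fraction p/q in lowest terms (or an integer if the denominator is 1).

Let h_i = expected steps to first reach S3 from state i.
Boundary: h_S3 = 0.
First-step equations for the other states:
  h_S0 = 1 + 3/8*h_S0 + 1/8*h_S1 + 1/16*h_S2 + 7/16*h_S3
  h_S1 = 1 + 1/8*h_S0 + 1/16*h_S1 + 1/2*h_S2 + 5/16*h_S3
  h_S2 = 1 + 7/16*h_S0 + 1/16*h_S1 + 7/16*h_S2 + 1/16*h_S3

Substituting h_S3 = 0 and rearranging gives the linear system (I - Q) h = 1:
  [5/8, -1/8, -1/16] . (h_S0, h_S1, h_S2) = 1
  [-1/8, 15/16, -1/2] . (h_S0, h_S1, h_S2) = 1
  [-7/16, -1/16, 9/16] . (h_S0, h_S1, h_S2) = 1

Solving yields:
  h_S0 = 2832/1015
  h_S1 = 3824/1015
  h_S2 = 4432/1015

Starting state is S1, so the expected hitting time is h_S1 = 3824/1015.

Answer: 3824/1015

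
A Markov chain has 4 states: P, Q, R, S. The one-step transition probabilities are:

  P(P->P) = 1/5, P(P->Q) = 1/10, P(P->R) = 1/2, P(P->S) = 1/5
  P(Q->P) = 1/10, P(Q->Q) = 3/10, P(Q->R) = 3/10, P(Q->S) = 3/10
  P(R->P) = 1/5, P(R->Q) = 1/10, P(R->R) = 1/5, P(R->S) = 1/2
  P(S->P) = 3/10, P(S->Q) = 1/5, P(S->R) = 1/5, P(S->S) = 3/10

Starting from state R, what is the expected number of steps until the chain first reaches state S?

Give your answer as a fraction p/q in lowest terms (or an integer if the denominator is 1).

Let h_i = expected steps to first reach S from state i.
Boundary: h_S = 0.
First-step equations for the other states:
  h_P = 1 + 1/5*h_P + 1/10*h_Q + 1/2*h_R + 1/5*h_S
  h_Q = 1 + 1/10*h_P + 3/10*h_Q + 3/10*h_R + 3/10*h_S
  h_R = 1 + 1/5*h_P + 1/10*h_Q + 1/5*h_R + 1/2*h_S

Substituting h_S = 0 and rearranging gives the linear system (I - Q) h = 1:
  [4/5, -1/10, -1/2] . (h_P, h_Q, h_R) = 1
  [-1/10, 7/10, -3/10] . (h_P, h_Q, h_R) = 1
  [-1/5, -1/10, 4/5] . (h_P, h_Q, h_R) = 1

Solving yields:
  h_P = 208/67
  h_Q = 194/67
  h_R = 160/67

Starting state is R, so the expected hitting time is h_R = 160/67.

Answer: 160/67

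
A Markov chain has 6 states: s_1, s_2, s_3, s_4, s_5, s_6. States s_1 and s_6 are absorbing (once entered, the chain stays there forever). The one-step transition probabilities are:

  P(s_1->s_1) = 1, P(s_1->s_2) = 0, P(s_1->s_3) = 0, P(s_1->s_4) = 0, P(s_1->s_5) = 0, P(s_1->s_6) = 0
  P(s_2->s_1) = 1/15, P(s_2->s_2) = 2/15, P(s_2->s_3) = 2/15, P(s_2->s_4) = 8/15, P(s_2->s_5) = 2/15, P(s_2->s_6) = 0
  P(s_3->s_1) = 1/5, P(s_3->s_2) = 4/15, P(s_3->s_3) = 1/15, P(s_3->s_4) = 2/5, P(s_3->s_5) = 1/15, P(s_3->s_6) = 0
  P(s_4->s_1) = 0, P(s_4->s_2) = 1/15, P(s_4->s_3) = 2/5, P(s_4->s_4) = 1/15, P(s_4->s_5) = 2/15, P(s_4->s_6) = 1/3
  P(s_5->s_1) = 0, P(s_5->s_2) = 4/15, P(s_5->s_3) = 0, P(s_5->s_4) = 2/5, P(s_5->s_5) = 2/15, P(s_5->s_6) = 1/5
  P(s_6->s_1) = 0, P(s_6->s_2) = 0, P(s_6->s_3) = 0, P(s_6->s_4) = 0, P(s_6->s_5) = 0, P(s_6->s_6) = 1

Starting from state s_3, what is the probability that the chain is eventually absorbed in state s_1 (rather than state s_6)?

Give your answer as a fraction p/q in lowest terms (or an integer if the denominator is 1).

Let a_i = P(absorbed in s_1 | start in state i).
Boundary conditions: a_s_1 = 1, a_s_6 = 0.
For each transient state i, a_i = sum_j P(i->j) * a_j:
  a_s_2 = 1/15*a_s_1 + 2/15*a_s_2 + 2/15*a_s_3 + 8/15*a_s_4 + 2/15*a_s_5 + 0*a_s_6
  a_s_3 = 1/5*a_s_1 + 4/15*a_s_2 + 1/15*a_s_3 + 2/5*a_s_4 + 1/15*a_s_5 + 0*a_s_6
  a_s_4 = 0*a_s_1 + 1/15*a_s_2 + 2/5*a_s_3 + 1/15*a_s_4 + 2/15*a_s_5 + 1/3*a_s_6
  a_s_5 = 0*a_s_1 + 4/15*a_s_2 + 0*a_s_3 + 2/5*a_s_4 + 2/15*a_s_5 + 1/5*a_s_6

Substituting a_s_1 = 1 and a_s_6 = 0, rearrange to (I - Q) a = r where r[i] = P(i -> s_1):
  [13/15, -2/15, -8/15, -2/15] . (a_s_2, a_s_3, a_s_4, a_s_5) = 1/15
  [-4/15, 14/15, -2/5, -1/15] . (a_s_2, a_s_3, a_s_4, a_s_5) = 1/5
  [-1/15, -2/5, 14/15, -2/15] . (a_s_2, a_s_3, a_s_4, a_s_5) = 0
  [-4/15, 0, -2/5, 13/15] . (a_s_2, a_s_3, a_s_4, a_s_5) = 0

Solving yields:
  a_s_2 = 178/567
  a_s_3 = 473/1134
  a_s_4 = 29/126
  a_s_5 = 115/567

Starting state is s_3, so the absorption probability is a_s_3 = 473/1134.

Answer: 473/1134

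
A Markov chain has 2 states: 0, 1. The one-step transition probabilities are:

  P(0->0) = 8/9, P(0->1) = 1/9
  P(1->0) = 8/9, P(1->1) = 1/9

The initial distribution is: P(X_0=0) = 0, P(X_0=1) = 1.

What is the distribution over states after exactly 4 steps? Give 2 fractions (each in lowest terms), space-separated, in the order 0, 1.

Answer: 8/9 1/9

Derivation:
Propagating the distribution step by step (d_{t+1} = d_t * P):
d_0 = (0=0, 1=1)
  d_1[0] = 0*8/9 + 1*8/9 = 8/9
  d_1[1] = 0*1/9 + 1*1/9 = 1/9
d_1 = (0=8/9, 1=1/9)
  d_2[0] = 8/9*8/9 + 1/9*8/9 = 8/9
  d_2[1] = 8/9*1/9 + 1/9*1/9 = 1/9
d_2 = (0=8/9, 1=1/9)
  d_3[0] = 8/9*8/9 + 1/9*8/9 = 8/9
  d_3[1] = 8/9*1/9 + 1/9*1/9 = 1/9
d_3 = (0=8/9, 1=1/9)
  d_4[0] = 8/9*8/9 + 1/9*8/9 = 8/9
  d_4[1] = 8/9*1/9 + 1/9*1/9 = 1/9
d_4 = (0=8/9, 1=1/9)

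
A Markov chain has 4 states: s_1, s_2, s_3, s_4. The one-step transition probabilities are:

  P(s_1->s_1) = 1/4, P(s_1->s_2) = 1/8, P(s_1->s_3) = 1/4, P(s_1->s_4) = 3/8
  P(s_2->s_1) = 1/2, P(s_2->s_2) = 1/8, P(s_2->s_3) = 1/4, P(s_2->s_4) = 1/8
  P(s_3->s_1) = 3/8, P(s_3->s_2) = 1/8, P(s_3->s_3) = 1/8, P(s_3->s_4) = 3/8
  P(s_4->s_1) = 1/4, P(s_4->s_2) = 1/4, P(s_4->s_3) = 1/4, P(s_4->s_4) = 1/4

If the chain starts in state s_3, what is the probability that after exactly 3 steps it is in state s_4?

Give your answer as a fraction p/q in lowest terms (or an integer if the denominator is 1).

Answer: 151/512

Derivation:
Computing P^3 by repeated multiplication:
P^1 =
  s_1: [1/4, 1/8, 1/4, 3/8]
  s_2: [1/2, 1/8, 1/4, 1/8]
  s_3: [3/8, 1/8, 1/8, 3/8]
  s_4: [1/4, 1/4, 1/4, 1/4]
P^2 =
  s_1: [5/16, 11/64, 7/32, 19/64]
  s_2: [5/16, 9/64, 7/32, 21/64]
  s_3: [19/64, 11/64, 15/64, 19/64]
  s_4: [11/32, 5/32, 7/32, 9/32]
P^3 =
  s_1: [41/128, 83/512, 57/256, 151/512]
  s_2: [5/16, 85/512, 57/256, 153/512]
  s_3: [165/512, 83/512, 113/512, 151/512]
  s_4: [81/256, 41/256, 57/256, 77/256]

(P^3)[s_3 -> s_4] = 151/512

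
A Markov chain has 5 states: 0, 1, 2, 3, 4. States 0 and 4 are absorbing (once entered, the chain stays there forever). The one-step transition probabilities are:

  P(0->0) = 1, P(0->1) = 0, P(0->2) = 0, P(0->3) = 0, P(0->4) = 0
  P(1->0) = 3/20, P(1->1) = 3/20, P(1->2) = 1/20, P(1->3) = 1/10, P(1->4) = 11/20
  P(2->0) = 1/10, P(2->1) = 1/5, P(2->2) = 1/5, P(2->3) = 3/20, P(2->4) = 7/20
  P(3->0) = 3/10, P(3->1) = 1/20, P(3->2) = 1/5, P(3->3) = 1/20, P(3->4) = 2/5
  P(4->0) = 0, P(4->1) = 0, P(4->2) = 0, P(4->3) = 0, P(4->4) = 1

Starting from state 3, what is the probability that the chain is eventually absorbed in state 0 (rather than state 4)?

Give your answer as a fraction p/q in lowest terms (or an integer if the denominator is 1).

Let a_i = P(absorbed in 0 | start in state i).
Boundary conditions: a_0 = 1, a_4 = 0.
For each transient state i, a_i = sum_j P(i->j) * a_j:
  a_1 = 3/20*a_0 + 3/20*a_1 + 1/20*a_2 + 1/10*a_3 + 11/20*a_4
  a_2 = 1/10*a_0 + 1/5*a_1 + 1/5*a_2 + 3/20*a_3 + 7/20*a_4
  a_3 = 3/10*a_0 + 1/20*a_1 + 1/5*a_2 + 1/20*a_3 + 2/5*a_4

Substituting a_0 = 1 and a_4 = 0, rearrange to (I - Q) a = r where r[i] = P(i -> 0):
  [17/20, -1/20, -1/10] . (a_1, a_2, a_3) = 3/20
  [-1/5, 4/5, -3/20] . (a_1, a_2, a_3) = 1/10
  [-1/20, -1/5, 19/20] . (a_1, a_2, a_3) = 3/10

Solving yields:
  a_1 = 380/1607
  a_2 = 411/1607
  a_3 = 614/1607

Starting state is 3, so the absorption probability is a_3 = 614/1607.

Answer: 614/1607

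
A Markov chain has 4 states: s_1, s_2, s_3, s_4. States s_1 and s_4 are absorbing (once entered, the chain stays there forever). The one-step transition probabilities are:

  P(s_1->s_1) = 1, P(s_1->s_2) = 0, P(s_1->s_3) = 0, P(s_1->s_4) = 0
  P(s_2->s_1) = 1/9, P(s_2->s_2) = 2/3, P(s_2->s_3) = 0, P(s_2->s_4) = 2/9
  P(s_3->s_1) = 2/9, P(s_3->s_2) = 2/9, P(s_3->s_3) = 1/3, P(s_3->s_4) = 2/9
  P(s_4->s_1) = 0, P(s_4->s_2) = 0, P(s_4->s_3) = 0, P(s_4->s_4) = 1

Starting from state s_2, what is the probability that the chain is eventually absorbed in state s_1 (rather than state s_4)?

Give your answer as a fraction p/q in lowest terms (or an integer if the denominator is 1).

Let a_i = P(absorbed in s_1 | start in state i).
Boundary conditions: a_s_1 = 1, a_s_4 = 0.
For each transient state i, a_i = sum_j P(i->j) * a_j:
  a_s_2 = 1/9*a_s_1 + 2/3*a_s_2 + 0*a_s_3 + 2/9*a_s_4
  a_s_3 = 2/9*a_s_1 + 2/9*a_s_2 + 1/3*a_s_3 + 2/9*a_s_4

Substituting a_s_1 = 1 and a_s_4 = 0, rearrange to (I - Q) a = r where r[i] = P(i -> s_1):
  [1/3, 0] . (a_s_2, a_s_3) = 1/9
  [-2/9, 2/3] . (a_s_2, a_s_3) = 2/9

Solving yields:
  a_s_2 = 1/3
  a_s_3 = 4/9

Starting state is s_2, so the absorption probability is a_s_2 = 1/3.

Answer: 1/3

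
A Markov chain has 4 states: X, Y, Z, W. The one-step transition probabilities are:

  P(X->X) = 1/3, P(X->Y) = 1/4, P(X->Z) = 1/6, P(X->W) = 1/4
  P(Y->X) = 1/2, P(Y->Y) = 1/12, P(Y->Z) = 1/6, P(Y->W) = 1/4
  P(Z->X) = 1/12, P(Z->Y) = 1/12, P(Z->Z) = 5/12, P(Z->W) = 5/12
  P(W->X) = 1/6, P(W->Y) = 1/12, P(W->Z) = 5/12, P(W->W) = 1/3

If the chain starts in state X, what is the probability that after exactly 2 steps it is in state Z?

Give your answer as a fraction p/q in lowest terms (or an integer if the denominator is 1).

Computing P^2 by repeated multiplication:
P^1 =
  X: [1/3, 1/4, 1/6, 1/4]
  Y: [1/2, 1/12, 1/6, 1/4]
  Z: [1/12, 1/12, 5/12, 5/12]
  W: [1/6, 1/12, 5/12, 1/3]
P^2 =
  X: [7/24, 5/36, 13/48, 43/144]
  Y: [19/72, 1/6, 13/48, 43/144]
  Z: [25/144, 7/72, 3/8, 17/48]
  W: [3/16, 1/9, 17/48, 25/72]

(P^2)[X -> Z] = 13/48

Answer: 13/48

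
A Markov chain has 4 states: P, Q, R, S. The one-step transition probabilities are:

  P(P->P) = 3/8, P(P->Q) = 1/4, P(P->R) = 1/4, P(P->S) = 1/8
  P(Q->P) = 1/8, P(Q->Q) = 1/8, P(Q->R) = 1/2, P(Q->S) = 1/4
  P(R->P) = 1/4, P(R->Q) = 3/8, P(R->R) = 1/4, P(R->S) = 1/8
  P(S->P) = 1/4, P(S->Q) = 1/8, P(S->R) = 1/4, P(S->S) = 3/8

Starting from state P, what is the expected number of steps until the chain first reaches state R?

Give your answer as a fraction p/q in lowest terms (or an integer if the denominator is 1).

Let h_i = expected steps to first reach R from state i.
Boundary: h_R = 0.
First-step equations for the other states:
  h_P = 1 + 3/8*h_P + 1/4*h_Q + 1/4*h_R + 1/8*h_S
  h_Q = 1 + 1/8*h_P + 1/8*h_Q + 1/2*h_R + 1/4*h_S
  h_S = 1 + 1/4*h_P + 1/8*h_Q + 1/4*h_R + 3/8*h_S

Substituting h_R = 0 and rearranging gives the linear system (I - Q) h = 1:
  [5/8, -1/4, -1/8] . (h_P, h_Q, h_S) = 1
  [-1/8, 7/8, -1/4] . (h_P, h_Q, h_S) = 1
  [-1/4, -1/8, 5/8] . (h_P, h_Q, h_S) = 1

Solving yields:
  h_P = 10/3
  h_Q = 86/33
  h_S = 38/11

Starting state is P, so the expected hitting time is h_P = 10/3.

Answer: 10/3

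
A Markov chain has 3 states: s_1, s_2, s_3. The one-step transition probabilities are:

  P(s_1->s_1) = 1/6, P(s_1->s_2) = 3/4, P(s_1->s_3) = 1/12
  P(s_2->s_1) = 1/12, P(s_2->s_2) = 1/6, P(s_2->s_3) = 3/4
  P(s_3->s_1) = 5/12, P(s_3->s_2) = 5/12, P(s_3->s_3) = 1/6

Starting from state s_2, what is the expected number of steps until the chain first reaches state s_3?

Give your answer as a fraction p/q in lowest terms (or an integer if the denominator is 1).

Let h_i = expected steps to first reach s_3 from state i.
Boundary: h_s_3 = 0.
First-step equations for the other states:
  h_s_1 = 1 + 1/6*h_s_1 + 3/4*h_s_2 + 1/12*h_s_3
  h_s_2 = 1 + 1/12*h_s_1 + 1/6*h_s_2 + 3/4*h_s_3

Substituting h_s_3 = 0 and rearranging gives the linear system (I - Q) h = 1:
  [5/6, -3/4] . (h_s_1, h_s_2) = 1
  [-1/12, 5/6] . (h_s_1, h_s_2) = 1

Solving yields:
  h_s_1 = 228/91
  h_s_2 = 132/91

Starting state is s_2, so the expected hitting time is h_s_2 = 132/91.

Answer: 132/91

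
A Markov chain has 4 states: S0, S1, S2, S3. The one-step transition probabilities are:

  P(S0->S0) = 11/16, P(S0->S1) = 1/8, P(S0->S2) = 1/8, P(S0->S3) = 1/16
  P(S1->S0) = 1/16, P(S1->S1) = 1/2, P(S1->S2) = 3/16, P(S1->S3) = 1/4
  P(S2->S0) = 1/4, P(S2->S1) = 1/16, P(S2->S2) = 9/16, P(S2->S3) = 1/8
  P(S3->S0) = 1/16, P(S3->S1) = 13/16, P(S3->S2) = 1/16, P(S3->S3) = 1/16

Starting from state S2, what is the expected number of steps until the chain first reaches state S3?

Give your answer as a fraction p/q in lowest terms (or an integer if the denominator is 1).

Let h_i = expected steps to first reach S3 from state i.
Boundary: h_S3 = 0.
First-step equations for the other states:
  h_S0 = 1 + 11/16*h_S0 + 1/8*h_S1 + 1/8*h_S2 + 1/16*h_S3
  h_S1 = 1 + 1/16*h_S0 + 1/2*h_S1 + 3/16*h_S2 + 1/4*h_S3
  h_S2 = 1 + 1/4*h_S0 + 1/16*h_S1 + 9/16*h_S2 + 1/8*h_S3

Substituting h_S3 = 0 and rearranging gives the linear system (I - Q) h = 1:
  [5/16, -1/8, -1/8] . (h_S0, h_S1, h_S2) = 1
  [-1/16, 1/2, -3/16] . (h_S0, h_S1, h_S2) = 1
  [-1/4, -1/16, 7/16] . (h_S0, h_S1, h_S2) = 1

Solving yields:
  h_S0 = 208/23
  h_S1 = 144/23
  h_S2 = 192/23

Starting state is S2, so the expected hitting time is h_S2 = 192/23.

Answer: 192/23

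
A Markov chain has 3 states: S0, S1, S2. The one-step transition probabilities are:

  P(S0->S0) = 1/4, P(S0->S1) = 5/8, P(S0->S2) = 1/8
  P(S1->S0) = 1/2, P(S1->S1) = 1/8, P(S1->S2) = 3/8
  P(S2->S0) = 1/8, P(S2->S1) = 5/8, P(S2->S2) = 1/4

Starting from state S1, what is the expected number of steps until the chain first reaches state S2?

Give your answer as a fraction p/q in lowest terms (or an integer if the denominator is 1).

Answer: 40/11

Derivation:
Let h_i = expected steps to first reach S2 from state i.
Boundary: h_S2 = 0.
First-step equations for the other states:
  h_S0 = 1 + 1/4*h_S0 + 5/8*h_S1 + 1/8*h_S2
  h_S1 = 1 + 1/2*h_S0 + 1/8*h_S1 + 3/8*h_S2

Substituting h_S2 = 0 and rearranging gives the linear system (I - Q) h = 1:
  [3/4, -5/8] . (h_S0, h_S1) = 1
  [-1/2, 7/8] . (h_S0, h_S1) = 1

Solving yields:
  h_S0 = 48/11
  h_S1 = 40/11

Starting state is S1, so the expected hitting time is h_S1 = 40/11.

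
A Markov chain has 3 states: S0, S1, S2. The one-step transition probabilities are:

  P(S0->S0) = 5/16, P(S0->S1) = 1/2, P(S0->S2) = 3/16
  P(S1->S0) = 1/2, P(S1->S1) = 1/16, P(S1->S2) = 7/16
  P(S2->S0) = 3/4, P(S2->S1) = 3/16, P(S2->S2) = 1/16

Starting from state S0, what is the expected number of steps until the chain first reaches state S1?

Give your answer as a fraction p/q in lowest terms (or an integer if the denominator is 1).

Answer: 96/43

Derivation:
Let h_i = expected steps to first reach S1 from state i.
Boundary: h_S1 = 0.
First-step equations for the other states:
  h_S0 = 1 + 5/16*h_S0 + 1/2*h_S1 + 3/16*h_S2
  h_S2 = 1 + 3/4*h_S0 + 3/16*h_S1 + 1/16*h_S2

Substituting h_S1 = 0 and rearranging gives the linear system (I - Q) h = 1:
  [11/16, -3/16] . (h_S0, h_S2) = 1
  [-3/4, 15/16] . (h_S0, h_S2) = 1

Solving yields:
  h_S0 = 96/43
  h_S2 = 368/129

Starting state is S0, so the expected hitting time is h_S0 = 96/43.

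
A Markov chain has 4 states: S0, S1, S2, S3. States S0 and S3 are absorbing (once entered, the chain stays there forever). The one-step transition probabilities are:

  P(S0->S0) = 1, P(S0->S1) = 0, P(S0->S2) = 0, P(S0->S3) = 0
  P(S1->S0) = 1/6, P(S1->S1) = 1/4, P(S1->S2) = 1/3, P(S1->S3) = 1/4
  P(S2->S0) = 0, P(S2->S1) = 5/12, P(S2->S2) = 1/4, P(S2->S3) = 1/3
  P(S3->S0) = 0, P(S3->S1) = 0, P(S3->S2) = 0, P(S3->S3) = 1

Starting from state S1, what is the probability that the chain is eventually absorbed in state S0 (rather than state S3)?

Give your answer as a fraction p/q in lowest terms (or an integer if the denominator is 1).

Let a_i = P(absorbed in S0 | start in state i).
Boundary conditions: a_S0 = 1, a_S3 = 0.
For each transient state i, a_i = sum_j P(i->j) * a_j:
  a_S1 = 1/6*a_S0 + 1/4*a_S1 + 1/3*a_S2 + 1/4*a_S3
  a_S2 = 0*a_S0 + 5/12*a_S1 + 1/4*a_S2 + 1/3*a_S3

Substituting a_S0 = 1 and a_S3 = 0, rearrange to (I - Q) a = r where r[i] = P(i -> S0):
  [3/4, -1/3] . (a_S1, a_S2) = 1/6
  [-5/12, 3/4] . (a_S1, a_S2) = 0

Solving yields:
  a_S1 = 18/61
  a_S2 = 10/61

Starting state is S1, so the absorption probability is a_S1 = 18/61.

Answer: 18/61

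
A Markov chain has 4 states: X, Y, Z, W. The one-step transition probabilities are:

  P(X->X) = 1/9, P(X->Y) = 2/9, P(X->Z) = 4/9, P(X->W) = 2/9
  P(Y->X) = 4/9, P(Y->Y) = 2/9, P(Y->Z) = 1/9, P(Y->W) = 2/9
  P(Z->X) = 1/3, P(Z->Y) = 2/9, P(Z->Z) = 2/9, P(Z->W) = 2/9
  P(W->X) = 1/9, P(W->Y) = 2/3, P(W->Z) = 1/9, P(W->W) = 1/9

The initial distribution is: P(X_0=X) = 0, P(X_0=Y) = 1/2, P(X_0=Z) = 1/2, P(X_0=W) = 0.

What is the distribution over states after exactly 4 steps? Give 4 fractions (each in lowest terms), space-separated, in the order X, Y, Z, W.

Answer: 191/729 2042/6561 496/2187 1312/6561

Derivation:
Propagating the distribution step by step (d_{t+1} = d_t * P):
d_0 = (X=0, Y=1/2, Z=1/2, W=0)
  d_1[X] = 0*1/9 + 1/2*4/9 + 1/2*1/3 + 0*1/9 = 7/18
  d_1[Y] = 0*2/9 + 1/2*2/9 + 1/2*2/9 + 0*2/3 = 2/9
  d_1[Z] = 0*4/9 + 1/2*1/9 + 1/2*2/9 + 0*1/9 = 1/6
  d_1[W] = 0*2/9 + 1/2*2/9 + 1/2*2/9 + 0*1/9 = 2/9
d_1 = (X=7/18, Y=2/9, Z=1/6, W=2/9)
  d_2[X] = 7/18*1/9 + 2/9*4/9 + 1/6*1/3 + 2/9*1/9 = 2/9
  d_2[Y] = 7/18*2/9 + 2/9*2/9 + 1/6*2/9 + 2/9*2/3 = 26/81
  d_2[Z] = 7/18*4/9 + 2/9*1/9 + 1/6*2/9 + 2/9*1/9 = 7/27
  d_2[W] = 7/18*2/9 + 2/9*2/9 + 1/6*2/9 + 2/9*1/9 = 16/81
d_2 = (X=2/9, Y=26/81, Z=7/27, W=16/81)
  d_3[X] = 2/9*1/9 + 26/81*4/9 + 7/27*1/3 + 16/81*1/9 = 67/243
  d_3[Y] = 2/9*2/9 + 26/81*2/9 + 7/27*2/9 + 16/81*2/3 = 226/729
  d_3[Z] = 2/9*4/9 + 26/81*1/9 + 7/27*2/9 + 16/81*1/9 = 52/243
  d_3[W] = 2/9*2/9 + 26/81*2/9 + 7/27*2/9 + 16/81*1/9 = 146/729
d_3 = (X=67/243, Y=226/729, Z=52/243, W=146/729)
  d_4[X] = 67/243*1/9 + 226/729*4/9 + 52/243*1/3 + 146/729*1/9 = 191/729
  d_4[Y] = 67/243*2/9 + 226/729*2/9 + 52/243*2/9 + 146/729*2/3 = 2042/6561
  d_4[Z] = 67/243*4/9 + 226/729*1/9 + 52/243*2/9 + 146/729*1/9 = 496/2187
  d_4[W] = 67/243*2/9 + 226/729*2/9 + 52/243*2/9 + 146/729*1/9 = 1312/6561
d_4 = (X=191/729, Y=2042/6561, Z=496/2187, W=1312/6561)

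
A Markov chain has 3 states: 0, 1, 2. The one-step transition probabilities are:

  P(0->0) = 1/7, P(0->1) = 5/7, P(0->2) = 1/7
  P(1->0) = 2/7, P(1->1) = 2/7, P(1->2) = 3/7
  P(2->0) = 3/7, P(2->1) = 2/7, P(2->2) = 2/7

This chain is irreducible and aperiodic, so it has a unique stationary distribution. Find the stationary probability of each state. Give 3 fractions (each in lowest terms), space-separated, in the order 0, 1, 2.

The stationary distribution satisfies pi = pi * P, i.e.:
  pi_0 = 1/7*pi_0 + 2/7*pi_1 + 3/7*pi_2
  pi_1 = 5/7*pi_0 + 2/7*pi_1 + 2/7*pi_2
  pi_2 = 1/7*pi_0 + 3/7*pi_1 + 2/7*pi_2
with normalization: pi_0 + pi_1 + pi_2 = 1.

Using the first 2 balance equations plus normalization, the linear system A*pi = b is:
  [-6/7, 2/7, 3/7] . pi = 0
  [5/7, -5/7, 2/7] . pi = 0
  [1, 1, 1] . pi = 1

Solving yields:
  pi_0 = 19/66
  pi_1 = 9/22
  pi_2 = 10/33

Verification (pi * P):
  19/66*1/7 + 9/22*2/7 + 10/33*3/7 = 19/66 = pi_0  (ok)
  19/66*5/7 + 9/22*2/7 + 10/33*2/7 = 9/22 = pi_1  (ok)
  19/66*1/7 + 9/22*3/7 + 10/33*2/7 = 10/33 = pi_2  (ok)

Answer: 19/66 9/22 10/33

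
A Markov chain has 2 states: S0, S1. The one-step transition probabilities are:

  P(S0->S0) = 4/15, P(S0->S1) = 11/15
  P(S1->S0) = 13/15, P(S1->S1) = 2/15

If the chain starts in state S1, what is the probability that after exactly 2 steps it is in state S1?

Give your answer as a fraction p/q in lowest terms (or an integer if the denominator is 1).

Answer: 49/75

Derivation:
Computing P^2 by repeated multiplication:
P^1 =
  S0: [4/15, 11/15]
  S1: [13/15, 2/15]
P^2 =
  S0: [53/75, 22/75]
  S1: [26/75, 49/75]

(P^2)[S1 -> S1] = 49/75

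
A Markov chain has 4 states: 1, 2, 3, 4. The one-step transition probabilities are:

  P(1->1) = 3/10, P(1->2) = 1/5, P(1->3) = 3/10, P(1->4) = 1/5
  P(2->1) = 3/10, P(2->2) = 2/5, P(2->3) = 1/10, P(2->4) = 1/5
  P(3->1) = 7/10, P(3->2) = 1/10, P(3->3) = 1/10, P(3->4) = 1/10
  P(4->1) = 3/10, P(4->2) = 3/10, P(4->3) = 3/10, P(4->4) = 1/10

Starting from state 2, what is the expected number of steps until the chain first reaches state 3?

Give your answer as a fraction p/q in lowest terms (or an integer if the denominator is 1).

Answer: 275/54

Derivation:
Let h_i = expected steps to first reach 3 from state i.
Boundary: h_3 = 0.
First-step equations for the other states:
  h_1 = 1 + 3/10*h_1 + 1/5*h_2 + 3/10*h_3 + 1/5*h_4
  h_2 = 1 + 3/10*h_1 + 2/5*h_2 + 1/10*h_3 + 1/5*h_4
  h_4 = 1 + 3/10*h_1 + 3/10*h_2 + 3/10*h_3 + 1/10*h_4

Substituting h_3 = 0 and rearranging gives the linear system (I - Q) h = 1:
  [7/10, -1/5, -1/5] . (h_1, h_2, h_4) = 1
  [-3/10, 3/5, -1/5] . (h_1, h_2, h_4) = 1
  [-3/10, -3/10, 9/10] . (h_1, h_2, h_4) = 1

Solving yields:
  h_1 = 110/27
  h_2 = 275/54
  h_4 = 25/6

Starting state is 2, so the expected hitting time is h_2 = 275/54.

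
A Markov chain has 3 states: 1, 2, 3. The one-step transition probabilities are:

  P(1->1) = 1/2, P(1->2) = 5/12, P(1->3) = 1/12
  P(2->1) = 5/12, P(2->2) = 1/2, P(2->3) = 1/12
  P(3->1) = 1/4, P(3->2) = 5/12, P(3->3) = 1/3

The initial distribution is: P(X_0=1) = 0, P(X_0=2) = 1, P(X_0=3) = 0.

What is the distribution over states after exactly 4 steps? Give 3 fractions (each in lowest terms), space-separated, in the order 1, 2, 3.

Propagating the distribution step by step (d_{t+1} = d_t * P):
d_0 = (1=0, 2=1, 3=0)
  d_1[1] = 0*1/2 + 1*5/12 + 0*1/4 = 5/12
  d_1[2] = 0*5/12 + 1*1/2 + 0*5/12 = 1/2
  d_1[3] = 0*1/12 + 1*1/12 + 0*1/3 = 1/12
d_1 = (1=5/12, 2=1/2, 3=1/12)
  d_2[1] = 5/12*1/2 + 1/2*5/12 + 1/12*1/4 = 7/16
  d_2[2] = 5/12*5/12 + 1/2*1/2 + 1/12*5/12 = 11/24
  d_2[3] = 5/12*1/12 + 1/2*1/12 + 1/12*1/3 = 5/48
d_2 = (1=7/16, 2=11/24, 3=5/48)
  d_3[1] = 7/16*1/2 + 11/24*5/12 + 5/48*1/4 = 251/576
  d_3[2] = 7/16*5/12 + 11/24*1/2 + 5/48*5/12 = 131/288
  d_3[3] = 7/16*1/12 + 11/24*1/12 + 5/48*1/3 = 7/64
d_3 = (1=251/576, 2=131/288, 3=7/64)
  d_4[1] = 251/576*1/2 + 131/288*5/12 + 7/64*1/4 = 3005/6912
  d_4[2] = 251/576*5/12 + 131/288*1/2 + 7/64*5/12 = 1571/3456
  d_4[3] = 251/576*1/12 + 131/288*1/12 + 7/64*1/3 = 85/768
d_4 = (1=3005/6912, 2=1571/3456, 3=85/768)

Answer: 3005/6912 1571/3456 85/768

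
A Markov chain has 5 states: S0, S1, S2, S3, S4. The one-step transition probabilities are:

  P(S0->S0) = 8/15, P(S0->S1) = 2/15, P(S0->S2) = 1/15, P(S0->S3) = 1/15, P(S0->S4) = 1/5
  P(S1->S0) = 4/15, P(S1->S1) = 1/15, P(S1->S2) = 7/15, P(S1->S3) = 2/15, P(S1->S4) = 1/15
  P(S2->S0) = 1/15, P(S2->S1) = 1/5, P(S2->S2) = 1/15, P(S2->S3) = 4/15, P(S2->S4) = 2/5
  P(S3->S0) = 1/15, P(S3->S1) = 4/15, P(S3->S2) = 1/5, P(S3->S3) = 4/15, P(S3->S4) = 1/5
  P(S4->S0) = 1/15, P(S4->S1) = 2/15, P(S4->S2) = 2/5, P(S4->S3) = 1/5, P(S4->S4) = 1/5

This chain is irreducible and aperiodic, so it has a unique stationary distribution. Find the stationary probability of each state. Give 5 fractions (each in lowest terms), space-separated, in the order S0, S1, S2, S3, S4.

The stationary distribution satisfies pi = pi * P, i.e.:
  pi_S0 = 8/15*pi_S0 + 4/15*pi_S1 + 1/15*pi_S2 + 1/15*pi_S3 + 1/15*pi_S4
  pi_S1 = 2/15*pi_S0 + 1/15*pi_S1 + 1/5*pi_S2 + 4/15*pi_S3 + 2/15*pi_S4
  pi_S2 = 1/15*pi_S0 + 7/15*pi_S1 + 1/15*pi_S2 + 1/5*pi_S3 + 2/5*pi_S4
  pi_S3 = 1/15*pi_S0 + 2/15*pi_S1 + 4/15*pi_S2 + 4/15*pi_S3 + 1/5*pi_S4
  pi_S4 = 1/5*pi_S0 + 1/15*pi_S1 + 2/5*pi_S2 + 1/5*pi_S3 + 1/5*pi_S4
with normalization: pi_S0 + pi_S1 + pi_S2 + pi_S3 + pi_S4 = 1.

Using the first 4 balance equations plus normalization, the linear system A*pi = b is:
  [-7/15, 4/15, 1/15, 1/15, 1/15] . pi = 0
  [2/15, -14/15, 1/5, 4/15, 2/15] . pi = 0
  [1/15, 7/15, -14/15, 1/5, 2/5] . pi = 0
  [1/15, 2/15, 4/15, -11/15, 1/5] . pi = 0
  [1, 1, 1, 1, 1] . pi = 1

Solving yields:
  pi_S0 = 3434/18427
  pi_S1 = 3015/18427
  pi_S2 = 4288/18427
  pi_S3 = 3549/18427
  pi_S4 = 4141/18427

Verification (pi * P):
  3434/18427*8/15 + 3015/18427*4/15 + 4288/18427*1/15 + 3549/18427*1/15 + 4141/18427*1/15 = 3434/18427 = pi_S0  (ok)
  3434/18427*2/15 + 3015/18427*1/15 + 4288/18427*1/5 + 3549/18427*4/15 + 4141/18427*2/15 = 3015/18427 = pi_S1  (ok)
  3434/18427*1/15 + 3015/18427*7/15 + 4288/18427*1/15 + 3549/18427*1/5 + 4141/18427*2/5 = 4288/18427 = pi_S2  (ok)
  3434/18427*1/15 + 3015/18427*2/15 + 4288/18427*4/15 + 3549/18427*4/15 + 4141/18427*1/5 = 3549/18427 = pi_S3  (ok)
  3434/18427*1/5 + 3015/18427*1/15 + 4288/18427*2/5 + 3549/18427*1/5 + 4141/18427*1/5 = 4141/18427 = pi_S4  (ok)

Answer: 3434/18427 3015/18427 4288/18427 3549/18427 4141/18427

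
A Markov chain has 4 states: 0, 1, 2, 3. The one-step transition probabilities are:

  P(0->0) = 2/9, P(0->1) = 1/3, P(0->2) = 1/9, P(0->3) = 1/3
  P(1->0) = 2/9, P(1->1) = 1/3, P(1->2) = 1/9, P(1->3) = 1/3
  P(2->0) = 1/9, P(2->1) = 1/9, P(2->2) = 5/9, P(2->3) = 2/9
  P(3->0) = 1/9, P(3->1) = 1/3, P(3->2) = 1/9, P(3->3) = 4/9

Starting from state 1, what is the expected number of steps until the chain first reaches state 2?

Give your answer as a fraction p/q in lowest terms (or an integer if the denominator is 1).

Answer: 9

Derivation:
Let h_i = expected steps to first reach 2 from state i.
Boundary: h_2 = 0.
First-step equations for the other states:
  h_0 = 1 + 2/9*h_0 + 1/3*h_1 + 1/9*h_2 + 1/3*h_3
  h_1 = 1 + 2/9*h_0 + 1/3*h_1 + 1/9*h_2 + 1/3*h_3
  h_3 = 1 + 1/9*h_0 + 1/3*h_1 + 1/9*h_2 + 4/9*h_3

Substituting h_2 = 0 and rearranging gives the linear system (I - Q) h = 1:
  [7/9, -1/3, -1/3] . (h_0, h_1, h_3) = 1
  [-2/9, 2/3, -1/3] . (h_0, h_1, h_3) = 1
  [-1/9, -1/3, 5/9] . (h_0, h_1, h_3) = 1

Solving yields:
  h_0 = 9
  h_1 = 9
  h_3 = 9

Starting state is 1, so the expected hitting time is h_1 = 9.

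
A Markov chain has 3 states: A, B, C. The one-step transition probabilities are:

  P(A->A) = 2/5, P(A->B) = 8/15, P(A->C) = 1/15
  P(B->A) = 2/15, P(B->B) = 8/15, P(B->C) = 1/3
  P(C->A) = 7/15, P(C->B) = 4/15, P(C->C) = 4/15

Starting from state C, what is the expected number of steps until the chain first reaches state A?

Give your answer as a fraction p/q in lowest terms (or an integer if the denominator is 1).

Let h_i = expected steps to first reach A from state i.
Boundary: h_A = 0.
First-step equations for the other states:
  h_B = 1 + 2/15*h_A + 8/15*h_B + 1/3*h_C
  h_C = 1 + 7/15*h_A + 4/15*h_B + 4/15*h_C

Substituting h_A = 0 and rearranging gives the linear system (I - Q) h = 1:
  [7/15, -1/3] . (h_B, h_C) = 1
  [-4/15, 11/15] . (h_B, h_C) = 1

Solving yields:
  h_B = 80/19
  h_C = 55/19

Starting state is C, so the expected hitting time is h_C = 55/19.

Answer: 55/19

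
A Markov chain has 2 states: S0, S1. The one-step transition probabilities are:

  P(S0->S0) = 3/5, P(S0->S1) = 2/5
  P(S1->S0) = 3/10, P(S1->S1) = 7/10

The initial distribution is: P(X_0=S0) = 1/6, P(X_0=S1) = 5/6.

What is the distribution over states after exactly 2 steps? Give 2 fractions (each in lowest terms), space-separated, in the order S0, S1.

Propagating the distribution step by step (d_{t+1} = d_t * P):
d_0 = (S0=1/6, S1=5/6)
  d_1[S0] = 1/6*3/5 + 5/6*3/10 = 7/20
  d_1[S1] = 1/6*2/5 + 5/6*7/10 = 13/20
d_1 = (S0=7/20, S1=13/20)
  d_2[S0] = 7/20*3/5 + 13/20*3/10 = 81/200
  d_2[S1] = 7/20*2/5 + 13/20*7/10 = 119/200
d_2 = (S0=81/200, S1=119/200)

Answer: 81/200 119/200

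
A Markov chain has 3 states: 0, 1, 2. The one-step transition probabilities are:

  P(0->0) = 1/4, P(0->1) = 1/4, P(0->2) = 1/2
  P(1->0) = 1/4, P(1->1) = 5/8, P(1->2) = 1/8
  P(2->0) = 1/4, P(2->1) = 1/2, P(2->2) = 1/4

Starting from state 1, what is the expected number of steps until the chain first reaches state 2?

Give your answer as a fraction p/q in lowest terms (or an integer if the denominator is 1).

Answer: 32/7

Derivation:
Let h_i = expected steps to first reach 2 from state i.
Boundary: h_2 = 0.
First-step equations for the other states:
  h_0 = 1 + 1/4*h_0 + 1/4*h_1 + 1/2*h_2
  h_1 = 1 + 1/4*h_0 + 5/8*h_1 + 1/8*h_2

Substituting h_2 = 0 and rearranging gives the linear system (I - Q) h = 1:
  [3/4, -1/4] . (h_0, h_1) = 1
  [-1/4, 3/8] . (h_0, h_1) = 1

Solving yields:
  h_0 = 20/7
  h_1 = 32/7

Starting state is 1, so the expected hitting time is h_1 = 32/7.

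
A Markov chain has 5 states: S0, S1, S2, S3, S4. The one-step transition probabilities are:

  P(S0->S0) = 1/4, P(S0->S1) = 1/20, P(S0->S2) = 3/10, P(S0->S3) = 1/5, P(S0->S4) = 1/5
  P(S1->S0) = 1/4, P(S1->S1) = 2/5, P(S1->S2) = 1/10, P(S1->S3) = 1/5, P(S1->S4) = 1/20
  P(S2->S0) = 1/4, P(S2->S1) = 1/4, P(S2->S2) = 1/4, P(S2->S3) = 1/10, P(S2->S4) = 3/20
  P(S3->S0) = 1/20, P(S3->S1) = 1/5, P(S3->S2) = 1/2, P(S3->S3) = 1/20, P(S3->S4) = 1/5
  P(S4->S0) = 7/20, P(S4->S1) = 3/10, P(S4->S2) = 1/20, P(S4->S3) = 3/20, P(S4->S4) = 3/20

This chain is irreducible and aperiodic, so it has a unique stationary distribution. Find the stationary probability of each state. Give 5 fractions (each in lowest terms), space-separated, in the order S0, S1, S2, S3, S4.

The stationary distribution satisfies pi = pi * P, i.e.:
  pi_S0 = 1/4*pi_S0 + 1/4*pi_S1 + 1/4*pi_S2 + 1/20*pi_S3 + 7/20*pi_S4
  pi_S1 = 1/20*pi_S0 + 2/5*pi_S1 + 1/4*pi_S2 + 1/5*pi_S3 + 3/10*pi_S4
  pi_S2 = 3/10*pi_S0 + 1/10*pi_S1 + 1/4*pi_S2 + 1/2*pi_S3 + 1/20*pi_S4
  pi_S3 = 1/5*pi_S0 + 1/5*pi_S1 + 1/10*pi_S2 + 1/20*pi_S3 + 3/20*pi_S4
  pi_S4 = 1/5*pi_S0 + 1/20*pi_S1 + 3/20*pi_S2 + 1/5*pi_S3 + 3/20*pi_S4
with normalization: pi_S0 + pi_S1 + pi_S2 + pi_S3 + pi_S4 = 1.

Using the first 4 balance equations plus normalization, the linear system A*pi = b is:
  [-3/4, 1/4, 1/4, 1/20, 7/20] . pi = 0
  [1/20, -3/5, 1/4, 1/5, 3/10] . pi = 0
  [3/10, 1/10, -3/4, 1/2, 1/20] . pi = 0
  [1/5, 1/5, 1/10, -19/20, 3/20] . pi = 0
  [1, 1, 1, 1, 1] . pi = 1

Solving yields:
  pi_S0 = 4873/20730
  pi_S1 = 2474/10365
  pi_S2 = 323/1382
  pi_S3 = 3053/20730
  pi_S4 = 3011/20730

Verification (pi * P):
  4873/20730*1/4 + 2474/10365*1/4 + 323/1382*1/4 + 3053/20730*1/20 + 3011/20730*7/20 = 4873/20730 = pi_S0  (ok)
  4873/20730*1/20 + 2474/10365*2/5 + 323/1382*1/4 + 3053/20730*1/5 + 3011/20730*3/10 = 2474/10365 = pi_S1  (ok)
  4873/20730*3/10 + 2474/10365*1/10 + 323/1382*1/4 + 3053/20730*1/2 + 3011/20730*1/20 = 323/1382 = pi_S2  (ok)
  4873/20730*1/5 + 2474/10365*1/5 + 323/1382*1/10 + 3053/20730*1/20 + 3011/20730*3/20 = 3053/20730 = pi_S3  (ok)
  4873/20730*1/5 + 2474/10365*1/20 + 323/1382*3/20 + 3053/20730*1/5 + 3011/20730*3/20 = 3011/20730 = pi_S4  (ok)

Answer: 4873/20730 2474/10365 323/1382 3053/20730 3011/20730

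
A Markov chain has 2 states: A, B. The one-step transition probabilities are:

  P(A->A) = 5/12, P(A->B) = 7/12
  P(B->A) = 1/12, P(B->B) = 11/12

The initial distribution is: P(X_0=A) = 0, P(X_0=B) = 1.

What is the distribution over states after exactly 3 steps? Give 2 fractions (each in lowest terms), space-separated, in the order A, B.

Propagating the distribution step by step (d_{t+1} = d_t * P):
d_0 = (A=0, B=1)
  d_1[A] = 0*5/12 + 1*1/12 = 1/12
  d_1[B] = 0*7/12 + 1*11/12 = 11/12
d_1 = (A=1/12, B=11/12)
  d_2[A] = 1/12*5/12 + 11/12*1/12 = 1/9
  d_2[B] = 1/12*7/12 + 11/12*11/12 = 8/9
d_2 = (A=1/9, B=8/9)
  d_3[A] = 1/9*5/12 + 8/9*1/12 = 13/108
  d_3[B] = 1/9*7/12 + 8/9*11/12 = 95/108
d_3 = (A=13/108, B=95/108)

Answer: 13/108 95/108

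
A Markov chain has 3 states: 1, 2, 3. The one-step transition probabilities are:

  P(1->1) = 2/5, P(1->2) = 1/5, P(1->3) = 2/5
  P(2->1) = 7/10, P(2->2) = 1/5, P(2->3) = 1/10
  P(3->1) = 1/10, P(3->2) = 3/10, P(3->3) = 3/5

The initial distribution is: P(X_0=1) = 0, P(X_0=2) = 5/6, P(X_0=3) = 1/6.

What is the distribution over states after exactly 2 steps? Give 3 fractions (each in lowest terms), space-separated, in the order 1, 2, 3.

Answer: 41/100 131/600 223/600

Derivation:
Propagating the distribution step by step (d_{t+1} = d_t * P):
d_0 = (1=0, 2=5/6, 3=1/6)
  d_1[1] = 0*2/5 + 5/6*7/10 + 1/6*1/10 = 3/5
  d_1[2] = 0*1/5 + 5/6*1/5 + 1/6*3/10 = 13/60
  d_1[3] = 0*2/5 + 5/6*1/10 + 1/6*3/5 = 11/60
d_1 = (1=3/5, 2=13/60, 3=11/60)
  d_2[1] = 3/5*2/5 + 13/60*7/10 + 11/60*1/10 = 41/100
  d_2[2] = 3/5*1/5 + 13/60*1/5 + 11/60*3/10 = 131/600
  d_2[3] = 3/5*2/5 + 13/60*1/10 + 11/60*3/5 = 223/600
d_2 = (1=41/100, 2=131/600, 3=223/600)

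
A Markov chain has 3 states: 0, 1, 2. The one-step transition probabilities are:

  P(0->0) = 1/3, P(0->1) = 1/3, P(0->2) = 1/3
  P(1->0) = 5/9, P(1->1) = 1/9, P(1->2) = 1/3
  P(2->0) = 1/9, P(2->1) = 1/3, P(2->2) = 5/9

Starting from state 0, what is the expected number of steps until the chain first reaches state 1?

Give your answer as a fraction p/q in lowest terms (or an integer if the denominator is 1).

Let h_i = expected steps to first reach 1 from state i.
Boundary: h_1 = 0.
First-step equations for the other states:
  h_0 = 1 + 1/3*h_0 + 1/3*h_1 + 1/3*h_2
  h_2 = 1 + 1/9*h_0 + 1/3*h_1 + 5/9*h_2

Substituting h_1 = 0 and rearranging gives the linear system (I - Q) h = 1:
  [2/3, -1/3] . (h_0, h_2) = 1
  [-1/9, 4/9] . (h_0, h_2) = 1

Solving yields:
  h_0 = 3
  h_2 = 3

Starting state is 0, so the expected hitting time is h_0 = 3.

Answer: 3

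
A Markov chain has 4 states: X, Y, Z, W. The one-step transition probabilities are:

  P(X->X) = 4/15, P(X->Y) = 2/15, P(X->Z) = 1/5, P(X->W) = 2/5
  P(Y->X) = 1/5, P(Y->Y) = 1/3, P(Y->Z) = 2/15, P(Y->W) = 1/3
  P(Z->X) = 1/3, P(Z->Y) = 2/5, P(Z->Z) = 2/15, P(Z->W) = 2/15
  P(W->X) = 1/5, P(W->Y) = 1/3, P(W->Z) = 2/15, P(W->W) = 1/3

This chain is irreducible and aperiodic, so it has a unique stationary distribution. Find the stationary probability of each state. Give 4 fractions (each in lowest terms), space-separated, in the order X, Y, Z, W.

Answer: 49/208 77/260 31/208 83/260

Derivation:
The stationary distribution satisfies pi = pi * P, i.e.:
  pi_X = 4/15*pi_X + 1/5*pi_Y + 1/3*pi_Z + 1/5*pi_W
  pi_Y = 2/15*pi_X + 1/3*pi_Y + 2/5*pi_Z + 1/3*pi_W
  pi_Z = 1/5*pi_X + 2/15*pi_Y + 2/15*pi_Z + 2/15*pi_W
  pi_W = 2/5*pi_X + 1/3*pi_Y + 2/15*pi_Z + 1/3*pi_W
with normalization: pi_X + pi_Y + pi_Z + pi_W = 1.

Using the first 3 balance equations plus normalization, the linear system A*pi = b is:
  [-11/15, 1/5, 1/3, 1/5] . pi = 0
  [2/15, -2/3, 2/5, 1/3] . pi = 0
  [1/5, 2/15, -13/15, 2/15] . pi = 0
  [1, 1, 1, 1] . pi = 1

Solving yields:
  pi_X = 49/208
  pi_Y = 77/260
  pi_Z = 31/208
  pi_W = 83/260

Verification (pi * P):
  49/208*4/15 + 77/260*1/5 + 31/208*1/3 + 83/260*1/5 = 49/208 = pi_X  (ok)
  49/208*2/15 + 77/260*1/3 + 31/208*2/5 + 83/260*1/3 = 77/260 = pi_Y  (ok)
  49/208*1/5 + 77/260*2/15 + 31/208*2/15 + 83/260*2/15 = 31/208 = pi_Z  (ok)
  49/208*2/5 + 77/260*1/3 + 31/208*2/15 + 83/260*1/3 = 83/260 = pi_W  (ok)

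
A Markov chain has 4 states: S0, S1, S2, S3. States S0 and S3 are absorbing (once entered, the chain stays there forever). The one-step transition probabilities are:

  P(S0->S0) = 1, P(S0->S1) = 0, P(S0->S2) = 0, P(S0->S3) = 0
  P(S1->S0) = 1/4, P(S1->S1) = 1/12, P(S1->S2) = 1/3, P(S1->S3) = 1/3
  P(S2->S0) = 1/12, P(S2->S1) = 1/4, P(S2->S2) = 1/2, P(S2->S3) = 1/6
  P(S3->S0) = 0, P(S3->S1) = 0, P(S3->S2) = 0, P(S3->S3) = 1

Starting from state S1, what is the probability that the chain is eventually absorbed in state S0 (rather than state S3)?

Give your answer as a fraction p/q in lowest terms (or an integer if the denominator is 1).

Answer: 11/27

Derivation:
Let a_i = P(absorbed in S0 | start in state i).
Boundary conditions: a_S0 = 1, a_S3 = 0.
For each transient state i, a_i = sum_j P(i->j) * a_j:
  a_S1 = 1/4*a_S0 + 1/12*a_S1 + 1/3*a_S2 + 1/3*a_S3
  a_S2 = 1/12*a_S0 + 1/4*a_S1 + 1/2*a_S2 + 1/6*a_S3

Substituting a_S0 = 1 and a_S3 = 0, rearrange to (I - Q) a = r where r[i] = P(i -> S0):
  [11/12, -1/3] . (a_S1, a_S2) = 1/4
  [-1/4, 1/2] . (a_S1, a_S2) = 1/12

Solving yields:
  a_S1 = 11/27
  a_S2 = 10/27

Starting state is S1, so the absorption probability is a_S1 = 11/27.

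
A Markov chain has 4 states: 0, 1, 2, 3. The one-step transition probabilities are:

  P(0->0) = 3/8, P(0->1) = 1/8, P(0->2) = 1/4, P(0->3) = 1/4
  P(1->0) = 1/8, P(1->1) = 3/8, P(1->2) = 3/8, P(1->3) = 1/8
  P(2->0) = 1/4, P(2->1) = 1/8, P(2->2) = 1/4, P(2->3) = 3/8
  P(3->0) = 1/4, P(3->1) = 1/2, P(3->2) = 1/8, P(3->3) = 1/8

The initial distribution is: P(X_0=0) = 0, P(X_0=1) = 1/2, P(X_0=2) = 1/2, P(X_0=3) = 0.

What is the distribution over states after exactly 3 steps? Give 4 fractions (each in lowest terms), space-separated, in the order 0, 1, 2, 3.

Propagating the distribution step by step (d_{t+1} = d_t * P):
d_0 = (0=0, 1=1/2, 2=1/2, 3=0)
  d_1[0] = 0*3/8 + 1/2*1/8 + 1/2*1/4 + 0*1/4 = 3/16
  d_1[1] = 0*1/8 + 1/2*3/8 + 1/2*1/8 + 0*1/2 = 1/4
  d_1[2] = 0*1/4 + 1/2*3/8 + 1/2*1/4 + 0*1/8 = 5/16
  d_1[3] = 0*1/4 + 1/2*1/8 + 1/2*3/8 + 0*1/8 = 1/4
d_1 = (0=3/16, 1=1/4, 2=5/16, 3=1/4)
  d_2[0] = 3/16*3/8 + 1/4*1/8 + 5/16*1/4 + 1/4*1/4 = 31/128
  d_2[1] = 3/16*1/8 + 1/4*3/8 + 5/16*1/8 + 1/4*1/2 = 9/32
  d_2[2] = 3/16*1/4 + 1/4*3/8 + 5/16*1/4 + 1/4*1/8 = 1/4
  d_2[3] = 3/16*1/4 + 1/4*1/8 + 5/16*3/8 + 1/4*1/8 = 29/128
d_2 = (0=31/128, 1=9/32, 2=1/4, 3=29/128)
  d_3[0] = 31/128*3/8 + 9/32*1/8 + 1/4*1/4 + 29/128*1/4 = 251/1024
  d_3[1] = 31/128*1/8 + 9/32*3/8 + 1/4*1/8 + 29/128*1/2 = 287/1024
  d_3[2] = 31/128*1/4 + 9/32*3/8 + 1/4*1/4 + 29/128*1/8 = 263/1024
  d_3[3] = 31/128*1/4 + 9/32*1/8 + 1/4*3/8 + 29/128*1/8 = 223/1024
d_3 = (0=251/1024, 1=287/1024, 2=263/1024, 3=223/1024)

Answer: 251/1024 287/1024 263/1024 223/1024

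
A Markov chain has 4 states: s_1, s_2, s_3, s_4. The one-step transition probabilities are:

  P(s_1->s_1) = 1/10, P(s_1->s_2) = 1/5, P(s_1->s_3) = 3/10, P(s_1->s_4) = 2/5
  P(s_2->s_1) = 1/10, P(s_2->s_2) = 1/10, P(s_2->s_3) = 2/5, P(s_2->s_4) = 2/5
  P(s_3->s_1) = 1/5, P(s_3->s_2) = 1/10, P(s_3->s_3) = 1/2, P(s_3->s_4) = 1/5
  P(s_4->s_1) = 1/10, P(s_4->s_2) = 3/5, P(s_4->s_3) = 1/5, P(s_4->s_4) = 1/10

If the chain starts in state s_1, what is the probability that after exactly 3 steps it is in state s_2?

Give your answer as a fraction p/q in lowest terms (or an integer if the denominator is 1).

Computing P^3 by repeated multiplication:
P^1 =
  s_1: [1/10, 1/5, 3/10, 2/5]
  s_2: [1/10, 1/10, 2/5, 2/5]
  s_3: [1/5, 1/10, 1/2, 1/5]
  s_4: [1/10, 3/5, 1/5, 1/10]
P^2 =
  s_1: [13/100, 31/100, 17/50, 11/50]
  s_2: [7/50, 31/100, 7/20, 1/5]
  s_3: [3/20, 11/50, 39/100, 6/25]
  s_4: [3/25, 4/25, 39/100, 33/100]
P^3 =
  s_1: [67/500, 223/1000, 377/1000, 133/500]
  s_2: [27/200, 107/500, 381/1000, 27/100]
  s_3: [139/1000, 47/200, 47/125, 1/4]
  s_4: [139/1000, 277/1000, 361/1000, 223/1000]

(P^3)[s_1 -> s_2] = 223/1000

Answer: 223/1000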